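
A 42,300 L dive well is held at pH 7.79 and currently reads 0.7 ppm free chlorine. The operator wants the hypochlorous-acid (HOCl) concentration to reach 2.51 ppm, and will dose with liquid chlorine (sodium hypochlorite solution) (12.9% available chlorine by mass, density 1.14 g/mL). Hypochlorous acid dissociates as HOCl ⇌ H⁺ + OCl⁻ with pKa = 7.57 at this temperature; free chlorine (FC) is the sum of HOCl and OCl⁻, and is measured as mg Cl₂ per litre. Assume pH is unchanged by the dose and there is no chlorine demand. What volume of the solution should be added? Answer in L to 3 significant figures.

1.72 L

[OCl⁻]/[HOCl] = 10^(pH − pKa) = 10^(7.79 − 7.57) = 1.66; fraction as HOCl = 1/(1 + 1.66) = 0.376.
Free chlorine required for 2.51 ppm HOCl: 2.51 / 0.376 = 6.676 ppm.
FC to add: 6.676 − 0.7 = 5.976 mg/L as Cl₂.
Cl₂ equivalent: 5.976 mg/L × 42,300 L = 252.8 g.
Product at 12.9% available Cl: 252.8 / 0.129 = 1959 g.
Volume: 1959 g ÷ 1.14 g/mL = 1719 mL.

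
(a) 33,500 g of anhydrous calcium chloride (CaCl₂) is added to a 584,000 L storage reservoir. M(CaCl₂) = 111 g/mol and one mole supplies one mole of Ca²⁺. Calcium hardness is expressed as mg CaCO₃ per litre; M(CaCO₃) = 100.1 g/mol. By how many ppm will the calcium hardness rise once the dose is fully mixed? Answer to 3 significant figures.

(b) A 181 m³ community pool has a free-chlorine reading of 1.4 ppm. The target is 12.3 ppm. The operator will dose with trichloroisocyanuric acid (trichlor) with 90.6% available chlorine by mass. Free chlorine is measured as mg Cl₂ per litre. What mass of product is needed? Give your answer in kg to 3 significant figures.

(a) Moles of Ca²⁺: 33,500 g ÷ 111 g/mol = 301.8 mol.
(a) As CaCO₃: 301.8 mol × 100.1 g/mol = 30,210 g.
(a) Rise: 30,210 g / 584,000 L × 1000 = 51.73 mg/L.

(b) Volume: 181 m³ = 181,000 L.
(b) Chlorine deficit: 12.3 − 1.4 = 10.9 ppm = 10.9 mg/L as Cl₂.
(b) Cl₂ equivalent needed: 10.9 mg/L × 181,000 L = 1,973,000 mg = 1973 g.
(b) Product at 90.6% available chlorine: 1973 / 0.906 = 2178 g.

(a) 51.7 ppm; (b) 2.18 kg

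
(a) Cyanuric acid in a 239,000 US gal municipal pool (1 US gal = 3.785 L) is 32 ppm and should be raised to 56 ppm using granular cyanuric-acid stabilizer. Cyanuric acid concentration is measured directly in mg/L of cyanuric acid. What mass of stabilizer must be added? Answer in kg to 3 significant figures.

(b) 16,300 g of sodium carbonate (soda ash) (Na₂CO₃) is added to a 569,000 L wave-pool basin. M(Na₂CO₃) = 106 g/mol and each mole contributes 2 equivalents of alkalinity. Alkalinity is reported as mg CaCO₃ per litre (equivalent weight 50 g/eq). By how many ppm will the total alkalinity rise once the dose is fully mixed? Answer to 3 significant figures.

(a) Volume: 239,000 US gal × 3.785 L/gal = 904,615 L.
(a) CYA to add: (56 − 32) = 24 mg/L × 904,615 L = 21,710 g cyanuric acid.

(b) Moles of Na₂CO₃: 16,300 g ÷ 106 g/mol = 153.8 mol → 307.5 eq of alkalinity.
(b) As CaCO₃: 307.5 eq × 50 g/eq = 15,380 g.
(b) Rise: 15,380 g / 569,000 L × 1000 = 27.03 mg/L.

(a) 21.7 kg; (b) 27.0 ppm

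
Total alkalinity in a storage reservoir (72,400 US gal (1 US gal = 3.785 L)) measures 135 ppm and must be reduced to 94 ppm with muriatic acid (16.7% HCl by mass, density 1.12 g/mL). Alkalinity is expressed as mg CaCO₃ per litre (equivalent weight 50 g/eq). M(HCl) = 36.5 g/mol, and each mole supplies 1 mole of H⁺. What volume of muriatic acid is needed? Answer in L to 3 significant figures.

Volume: 72,400 US gal × 3.785 L/gal = 274,034 L.
Alkalinity to neutralize: (135 − 94) = 41 mg/L as CaCO₃ × 274,034 L = 11,240 g as CaCO₃.
Equivalents of H⁺ required: 11,240 ÷ 50 g/eq = 224.7 eq = 224.7 mol HCl.
Mass of HCl: 224.7 × 36.5 = 8202 g.
Mass of 16.7% solution: 8202 / 0.167 = 49,110 g.
Volume: 49,110 g ÷ 1.12 g/mL = 43,850 mL.

43.9 L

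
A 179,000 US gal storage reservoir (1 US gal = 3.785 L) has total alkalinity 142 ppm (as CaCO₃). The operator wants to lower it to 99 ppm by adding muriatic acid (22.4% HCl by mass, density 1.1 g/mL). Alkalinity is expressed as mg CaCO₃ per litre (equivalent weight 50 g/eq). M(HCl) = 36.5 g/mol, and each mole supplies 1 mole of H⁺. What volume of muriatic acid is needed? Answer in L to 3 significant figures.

Volume: 179,000 US gal × 3.785 L/gal = 677,515 L.
Alkalinity to neutralize: (142 − 99) = 43 mg/L as CaCO₃ × 677,515 L = 29,130 g as CaCO₃.
Equivalents of H⁺ required: 29,130 ÷ 50 g/eq = 582.7 eq = 582.7 mol HCl.
Mass of HCl: 582.7 × 36.5 = 21,270 g.
Mass of 22.4% solution: 21,270 / 0.224 = 94,940 g.
Volume: 94,940 g ÷ 1.1 g/mL = 86,310 mL.

86.3 L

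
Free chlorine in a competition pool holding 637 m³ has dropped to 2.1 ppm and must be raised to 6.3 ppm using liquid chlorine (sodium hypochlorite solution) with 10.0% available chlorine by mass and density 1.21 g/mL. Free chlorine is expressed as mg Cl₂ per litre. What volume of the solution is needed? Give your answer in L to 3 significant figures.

Volume: 637 m³ = 637,000 L.
Chlorine deficit: 6.3 − 2.1 = 4.2 ppm = 4.2 mg/L as Cl₂.
Cl₂ equivalent needed: 4.2 mg/L × 637,000 L = 2,675,000 mg = 2675 g.
Product at 10.0% available chlorine: 2675 / 0.1 = 26,750 g.
Volume at density 1.21 g/mL: 26,750 g ÷ 1.21 g/mL = 22,110 mL.

22.1 L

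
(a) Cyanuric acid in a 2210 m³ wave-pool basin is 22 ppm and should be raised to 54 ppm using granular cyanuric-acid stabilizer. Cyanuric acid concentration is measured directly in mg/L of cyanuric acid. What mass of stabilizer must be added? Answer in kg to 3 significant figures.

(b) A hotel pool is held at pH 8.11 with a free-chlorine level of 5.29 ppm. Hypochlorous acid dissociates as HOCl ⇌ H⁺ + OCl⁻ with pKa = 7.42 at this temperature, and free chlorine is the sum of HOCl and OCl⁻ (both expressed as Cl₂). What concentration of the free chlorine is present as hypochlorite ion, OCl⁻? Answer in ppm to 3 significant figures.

(a) Volume: 2210 m³ = 2,210,000 L.
(a) CYA to add: (54 − 22) = 32 mg/L × 2,210,000 L = 70,720 g cyanuric acid.

(b) [OCl⁻]/[HOCl] = 10^(pH − pKa) = 10^(8.11 − 7.42) = 10^0.69 = 4.898.
(b) Fraction as HOCl = 1 / (1 + 4.898) = 0.1696.
(b) OCl⁻ = (1 − 0.1696) × 5.29 ppm = 4.393 ppm.

(a) 70.7 kg; (b) 4.39 ppm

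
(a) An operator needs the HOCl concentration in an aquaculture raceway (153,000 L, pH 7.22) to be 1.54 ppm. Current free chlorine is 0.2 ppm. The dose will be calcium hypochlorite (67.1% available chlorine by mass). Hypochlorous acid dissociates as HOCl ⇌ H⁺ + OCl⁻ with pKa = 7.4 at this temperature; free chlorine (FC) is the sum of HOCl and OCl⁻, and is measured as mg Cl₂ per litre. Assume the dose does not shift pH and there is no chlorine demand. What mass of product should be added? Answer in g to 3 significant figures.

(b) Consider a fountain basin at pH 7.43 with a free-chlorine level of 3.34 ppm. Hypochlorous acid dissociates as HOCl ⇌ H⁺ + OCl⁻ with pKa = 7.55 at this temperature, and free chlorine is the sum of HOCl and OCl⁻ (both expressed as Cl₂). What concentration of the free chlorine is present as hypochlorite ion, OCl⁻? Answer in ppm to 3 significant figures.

(a) 538 g; (b) 1.44 ppm

(a) [OCl⁻]/[HOCl] = 10^(pH − pKa) = 10^(7.22 − 7.4) = 0.6607; fraction as HOCl = 1/(1 + 0.6607) = 0.6022.
(a) Free chlorine required for 1.54 ppm HOCl: 1.54 / 0.6022 = 2.557 ppm.
(a) FC to add: 2.557 − 0.2 = 2.357 mg/L as Cl₂.
(a) Cl₂ equivalent: 2.357 mg/L × 153,000 L = 360.7 g.
(a) Product at 67.1% available Cl: 360.7 / 0.671 = 537.5 g.

(b) [OCl⁻]/[HOCl] = 10^(pH − pKa) = 10^(7.43 − 7.55) = 10^-0.12 = 0.7586.
(b) Fraction as HOCl = 1 / (1 + 0.7586) = 0.5686.
(b) OCl⁻ = (1 − 0.5686) × 3.34 ppm = 1.441 ppm.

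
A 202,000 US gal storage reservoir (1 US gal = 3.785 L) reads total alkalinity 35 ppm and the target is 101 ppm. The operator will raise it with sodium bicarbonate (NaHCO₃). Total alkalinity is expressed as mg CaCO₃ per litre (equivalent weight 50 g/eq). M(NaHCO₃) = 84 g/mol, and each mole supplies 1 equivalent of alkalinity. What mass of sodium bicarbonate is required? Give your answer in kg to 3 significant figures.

Volume: 202,000 US gal × 3.785 L/gal = 764,570 L.
Alkalinity to add: (101 − 35) = 66 mg/L as CaCO₃ × 764,570 L = 50,460 g as CaCO₃.
Equivalents: 50,460 g ÷ 50 g/eq = 1009 eq.
NaHCO₃ supplies 1 eq per mole → 1009 mol.
Mass: 1009 mol × 84 g/mol = 84,780 g.

84.8 kg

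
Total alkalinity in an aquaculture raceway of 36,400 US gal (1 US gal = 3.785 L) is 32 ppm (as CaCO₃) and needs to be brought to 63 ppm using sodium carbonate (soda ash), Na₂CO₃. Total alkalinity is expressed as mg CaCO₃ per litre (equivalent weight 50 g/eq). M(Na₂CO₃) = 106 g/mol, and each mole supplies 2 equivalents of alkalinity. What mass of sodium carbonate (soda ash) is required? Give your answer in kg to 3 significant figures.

4.53 kg

Volume: 36,400 US gal × 3.785 L/gal = 137,774 L.
Alkalinity to add: (63 − 32) = 31 mg/L as CaCO₃ × 137,774 L = 4271 g as CaCO₃.
Equivalents: 4271 g ÷ 50 g/eq = 85.42 eq.
Each mole of Na₂CO₃ supplies 2 eq, so 85.42 / 2 = 42.71 mol.
Mass: 42.71 mol × 106 g/mol = 4527 g.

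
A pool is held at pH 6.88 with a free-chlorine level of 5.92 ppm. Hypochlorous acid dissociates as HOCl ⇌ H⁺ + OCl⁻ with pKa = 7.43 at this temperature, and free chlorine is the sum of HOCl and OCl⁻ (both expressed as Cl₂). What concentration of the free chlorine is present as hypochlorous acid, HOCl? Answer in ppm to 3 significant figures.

[OCl⁻]/[HOCl] = 10^(pH − pKa) = 10^(6.88 − 7.43) = 10^-0.55 = 0.2818.
Fraction as HOCl = 1 / (1 + 0.2818) = 0.7801.
HOCl = 0.7801 × 5.92 ppm = 4.618 ppm.

4.62 ppm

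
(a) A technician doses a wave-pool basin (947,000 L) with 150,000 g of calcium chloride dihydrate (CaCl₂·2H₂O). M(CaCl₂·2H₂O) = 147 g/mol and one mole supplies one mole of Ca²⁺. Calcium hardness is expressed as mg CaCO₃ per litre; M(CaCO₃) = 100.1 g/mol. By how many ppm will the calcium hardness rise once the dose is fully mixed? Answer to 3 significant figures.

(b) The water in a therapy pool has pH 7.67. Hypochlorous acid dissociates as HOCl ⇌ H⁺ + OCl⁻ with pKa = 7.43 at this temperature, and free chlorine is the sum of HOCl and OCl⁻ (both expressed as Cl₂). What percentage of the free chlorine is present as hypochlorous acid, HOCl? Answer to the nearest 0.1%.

(a) Moles of Ca²⁺: 150,000 g ÷ 147 g/mol = 1020 mol.
(a) As CaCO₃: 1020 mol × 100.1 g/mol = 102,100 g.
(a) Rise: 102,100 g / 947,000 L × 1000 = 107.9 mg/L.

(b) [OCl⁻]/[HOCl] = 10^(pH − pKa) = 10^(7.67 − 7.43) = 10^0.24 = 1.738.
(b) Fraction as HOCl = 1 / (1 + 1.738) = 0.3653.

(a) 108 ppm; (b) 36.5%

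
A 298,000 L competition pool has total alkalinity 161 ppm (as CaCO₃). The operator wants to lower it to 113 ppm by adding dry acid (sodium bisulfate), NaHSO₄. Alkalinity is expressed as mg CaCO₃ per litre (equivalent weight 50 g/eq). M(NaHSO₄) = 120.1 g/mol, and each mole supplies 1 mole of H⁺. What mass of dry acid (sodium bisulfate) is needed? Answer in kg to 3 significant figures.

Alkalinity to neutralize: (161 − 113) = 48 mg/L as CaCO₃ × 298,000 L = 14,300 g as CaCO₃.
Equivalents of H⁺ required: 14,300 ÷ 50 g/eq = 286.1 eq = 286.1 mol NaHSO₄.
Mass of NaHSO₄: 286.1 × 120.1 = 34,360 g.

34.4 kg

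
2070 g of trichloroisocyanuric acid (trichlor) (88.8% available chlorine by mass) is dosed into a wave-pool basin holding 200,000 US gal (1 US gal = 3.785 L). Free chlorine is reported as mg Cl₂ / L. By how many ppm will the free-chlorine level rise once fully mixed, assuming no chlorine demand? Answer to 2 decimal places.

Volume: 200,000 US gal × 3.785 L/gal = 757,000 L.
Available chlorine delivered: 2070 g × 0.888 = 1838 g as Cl₂.
Concentration rise: 1838 g / 757,000 L = 2.428 mg/L = 2.43 ppm.

2.43 ppm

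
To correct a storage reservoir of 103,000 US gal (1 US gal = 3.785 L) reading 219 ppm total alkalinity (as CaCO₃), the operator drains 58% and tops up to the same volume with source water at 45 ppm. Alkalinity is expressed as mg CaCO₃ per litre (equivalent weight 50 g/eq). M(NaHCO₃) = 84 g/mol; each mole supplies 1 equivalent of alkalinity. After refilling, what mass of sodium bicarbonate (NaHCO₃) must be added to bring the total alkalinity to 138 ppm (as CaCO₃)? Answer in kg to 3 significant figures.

Volume: 103,000 US gal × 3.785 L/gal = 389,855 L.
After draining 58% and refilling: 219 × 0.42 + 45 × 0.58 = 118.08 ppm.
Deficit to target: 138 − 118.08 = 19.92 mg/L.
As CaCO₃: 19.92 mg/L × 389,855 L = 7766 g; ÷ 50 g/eq ÷ 1 = 155.3 mol NaHCO₃.
Mass: 155.3 × 84 = 13,050 g.

13.0 kg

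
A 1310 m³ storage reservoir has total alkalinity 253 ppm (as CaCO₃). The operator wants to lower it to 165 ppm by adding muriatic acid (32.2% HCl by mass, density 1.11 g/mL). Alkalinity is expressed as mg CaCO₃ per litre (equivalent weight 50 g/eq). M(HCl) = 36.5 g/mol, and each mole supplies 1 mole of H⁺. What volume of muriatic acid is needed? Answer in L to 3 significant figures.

235 L

Volume: 1310 m³ = 1,310,000 L.
Alkalinity to neutralize: (253 − 165) = 88 mg/L as CaCO₃ × 1,310,000 L = 115,300 g as CaCO₃.
Equivalents of H⁺ required: 115,300 ÷ 50 g/eq = 2306 eq = 2306 mol HCl.
Mass of HCl: 2306 × 36.5 = 84,150 g.
Mass of 32.2% solution: 84,150 / 0.322 = 261,300 g.
Volume: 261,300 g ÷ 1.11 g/mL = 235,400 mL.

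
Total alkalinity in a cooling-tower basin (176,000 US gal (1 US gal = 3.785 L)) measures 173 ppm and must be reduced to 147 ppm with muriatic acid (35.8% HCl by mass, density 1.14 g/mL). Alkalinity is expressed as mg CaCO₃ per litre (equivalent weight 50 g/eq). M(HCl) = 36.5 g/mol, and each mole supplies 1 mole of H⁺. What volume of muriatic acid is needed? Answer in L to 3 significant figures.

31.0 L

Volume: 176,000 US gal × 3.785 L/gal = 666,160 L.
Alkalinity to neutralize: (173 − 147) = 26 mg/L as CaCO₃ × 666,160 L = 17,320 g as CaCO₃.
Equivalents of H⁺ required: 17,320 ÷ 50 g/eq = 346.4 eq = 346.4 mol HCl.
Mass of HCl: 346.4 × 36.5 = 12,640 g.
Mass of 35.8% solution: 12,640 / 0.358 = 35,320 g.
Volume: 35,320 g ÷ 1.14 g/mL = 30,980 mL.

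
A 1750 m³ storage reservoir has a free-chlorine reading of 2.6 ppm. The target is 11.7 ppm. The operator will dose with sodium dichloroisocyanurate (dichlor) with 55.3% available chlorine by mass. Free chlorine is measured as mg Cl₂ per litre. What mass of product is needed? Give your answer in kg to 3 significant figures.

Volume: 1750 m³ = 1,750,000 L.
Chlorine deficit: 11.7 − 2.6 = 9.1 ppm = 9.1 mg/L as Cl₂.
Cl₂ equivalent needed: 9.1 mg/L × 1,750,000 L = 15,920,000 mg = 15,920 g.
Product at 55.3% available chlorine: 15,920 / 0.553 = 28,800 g.

28.8 kg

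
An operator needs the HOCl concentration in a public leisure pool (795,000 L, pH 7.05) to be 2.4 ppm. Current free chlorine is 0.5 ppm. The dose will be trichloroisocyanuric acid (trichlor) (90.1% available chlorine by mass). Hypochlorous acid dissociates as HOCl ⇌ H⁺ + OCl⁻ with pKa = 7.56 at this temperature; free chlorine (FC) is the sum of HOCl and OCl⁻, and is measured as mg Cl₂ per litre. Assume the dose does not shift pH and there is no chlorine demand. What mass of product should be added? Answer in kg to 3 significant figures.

[OCl⁻]/[HOCl] = 10^(pH − pKa) = 10^(7.05 − 7.56) = 0.309; fraction as HOCl = 1/(1 + 0.309) = 0.7639.
Free chlorine required for 2.4 ppm HOCl: 2.4 / 0.7639 = 3.142 ppm.
FC to add: 3.142 − 0.5 = 2.642 mg/L as Cl₂.
Cl₂ equivalent: 2.642 mg/L × 795,000 L = 2100 g.
Product at 90.1% available Cl: 2100 / 0.901 = 2331 g.

2.33 kg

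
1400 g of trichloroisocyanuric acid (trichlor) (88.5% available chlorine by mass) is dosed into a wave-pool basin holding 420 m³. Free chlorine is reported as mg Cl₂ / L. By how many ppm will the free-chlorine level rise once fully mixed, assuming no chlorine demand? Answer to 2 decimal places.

2.95 ppm

Volume: 420 m³ = 420,000 L.
Available chlorine delivered: 1400 g × 0.885 = 1239 g as Cl₂.
Concentration rise: 1239 g / 420,000 L = 2.95 mg/L = 2.95 ppm.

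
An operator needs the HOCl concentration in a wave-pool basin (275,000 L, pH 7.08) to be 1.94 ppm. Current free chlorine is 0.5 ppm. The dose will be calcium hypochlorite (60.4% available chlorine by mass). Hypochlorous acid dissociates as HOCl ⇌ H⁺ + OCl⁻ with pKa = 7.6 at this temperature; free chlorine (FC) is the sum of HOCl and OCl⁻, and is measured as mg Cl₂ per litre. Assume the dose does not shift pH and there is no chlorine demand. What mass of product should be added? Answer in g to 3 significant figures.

922 g

[OCl⁻]/[HOCl] = 10^(pH − pKa) = 10^(7.08 − 7.6) = 0.302; fraction as HOCl = 1/(1 + 0.302) = 0.7681.
Free chlorine required for 1.94 ppm HOCl: 1.94 / 0.7681 = 2.526 ppm.
FC to add: 2.526 − 0.5 = 2.026 mg/L as Cl₂.
Cl₂ equivalent: 2.026 mg/L × 275,000 L = 557.1 g.
Product at 60.4% available Cl: 557.1 / 0.604 = 922.4 g.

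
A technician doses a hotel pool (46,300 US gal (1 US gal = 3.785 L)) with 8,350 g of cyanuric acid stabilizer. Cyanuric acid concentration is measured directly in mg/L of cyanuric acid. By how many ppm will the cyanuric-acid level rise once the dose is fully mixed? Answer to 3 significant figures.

Volume: 46,300 US gal × 3.785 L/gal = 175,246 L.
Rise: 8,350 g / 175,246 L × 1000 = 47.65 mg/L.

47.6 ppm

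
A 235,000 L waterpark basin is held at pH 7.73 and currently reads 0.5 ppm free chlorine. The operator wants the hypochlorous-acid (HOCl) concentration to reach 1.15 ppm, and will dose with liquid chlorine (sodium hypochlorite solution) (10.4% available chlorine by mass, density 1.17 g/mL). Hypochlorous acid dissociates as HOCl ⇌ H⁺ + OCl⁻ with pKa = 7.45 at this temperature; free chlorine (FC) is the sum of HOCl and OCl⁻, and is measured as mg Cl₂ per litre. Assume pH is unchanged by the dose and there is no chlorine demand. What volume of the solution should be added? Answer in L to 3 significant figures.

[OCl⁻]/[HOCl] = 10^(pH − pKa) = 10^(7.73 − 7.45) = 1.905; fraction as HOCl = 1/(1 + 1.905) = 0.3442.
Free chlorine required for 1.15 ppm HOCl: 1.15 / 0.3442 = 3.341 ppm.
FC to add: 3.341 − 0.5 = 2.841 mg/L as Cl₂.
Cl₂ equivalent: 2.841 mg/L × 235,000 L = 667.7 g.
Product at 10.4% available Cl: 667.7 / 0.104 = 6420 g.
Volume: 6420 g ÷ 1.17 g/mL = 5487 mL.

5.49 L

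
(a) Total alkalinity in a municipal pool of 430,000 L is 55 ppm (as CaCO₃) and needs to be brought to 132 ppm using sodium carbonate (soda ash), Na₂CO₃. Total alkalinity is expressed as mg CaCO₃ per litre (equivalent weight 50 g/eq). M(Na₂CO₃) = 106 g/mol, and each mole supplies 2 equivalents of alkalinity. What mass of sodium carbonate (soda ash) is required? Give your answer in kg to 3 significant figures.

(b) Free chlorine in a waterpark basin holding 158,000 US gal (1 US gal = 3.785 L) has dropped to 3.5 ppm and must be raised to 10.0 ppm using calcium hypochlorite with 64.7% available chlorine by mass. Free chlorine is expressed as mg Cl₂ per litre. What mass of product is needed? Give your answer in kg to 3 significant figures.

(a) 35.1 kg; (b) 6.01 kg

(a) Alkalinity to add: (132 − 55) = 77 mg/L as CaCO₃ × 430,000 L = 33,110 g as CaCO₃.
(a) Equivalents: 33,110 g ÷ 50 g/eq = 662.2 eq.
(a) Each mole of Na₂CO₃ supplies 2 eq, so 662.2 / 2 = 331.1 mol.
(a) Mass: 331.1 mol × 106 g/mol = 35,100 g.

(b) Volume: 158,000 US gal × 3.785 L/gal = 598,030 L.
(b) Chlorine deficit: 10.0 − 3.5 = 6.5 ppm = 6.5 mg/L as Cl₂.
(b) Cl₂ equivalent needed: 6.5 mg/L × 598,030 L = 3,887,000 mg = 3887 g.
(b) Product at 64.7% available chlorine: 3887 / 0.647 = 6008 g.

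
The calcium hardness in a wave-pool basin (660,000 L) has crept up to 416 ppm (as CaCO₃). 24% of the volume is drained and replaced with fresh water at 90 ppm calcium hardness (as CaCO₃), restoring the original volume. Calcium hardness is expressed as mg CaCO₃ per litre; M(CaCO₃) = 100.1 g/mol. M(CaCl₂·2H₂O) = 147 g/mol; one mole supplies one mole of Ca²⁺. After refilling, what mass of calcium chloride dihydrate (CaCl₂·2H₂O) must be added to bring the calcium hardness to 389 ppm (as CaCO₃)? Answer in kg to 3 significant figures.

49.7 kg

After draining 24% and refilling: 416 × 0.76 + 90 × 0.24 = 337.76 ppm.
Deficit to target: 389 − 337.76 = 51.24 mg/L.
As CaCO₃: 51.24 mg/L × 660,000 L = 33,820 g; ÷ 100.1 = 337.8 mol Ca²⁺.
Mass: 337.8 × 147 = 49,660 g.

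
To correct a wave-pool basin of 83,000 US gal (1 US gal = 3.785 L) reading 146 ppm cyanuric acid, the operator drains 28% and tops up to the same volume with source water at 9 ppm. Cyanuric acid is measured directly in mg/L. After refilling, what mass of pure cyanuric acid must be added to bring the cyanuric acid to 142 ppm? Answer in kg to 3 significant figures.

Volume: 83,000 US gal × 3.785 L/gal = 314,155 L.
After draining 28% and refilling: 146 × 0.72 + 9 × 0.28 = 107.64 ppm.
Deficit to target: 142 − 107.64 = 34.36 mg/L.
Mass: 34.36 mg/L × 314,155 L = 10,790 g cyanuric acid.

10.8 kg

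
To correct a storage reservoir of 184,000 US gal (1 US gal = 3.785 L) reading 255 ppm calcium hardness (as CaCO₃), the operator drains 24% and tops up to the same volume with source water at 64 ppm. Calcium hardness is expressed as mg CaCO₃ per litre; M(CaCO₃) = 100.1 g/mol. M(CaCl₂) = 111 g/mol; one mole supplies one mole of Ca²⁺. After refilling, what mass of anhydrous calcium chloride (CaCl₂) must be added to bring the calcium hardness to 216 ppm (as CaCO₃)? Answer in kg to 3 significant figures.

Volume: 184,000 US gal × 3.785 L/gal = 696,440 L.
After draining 24% and refilling: 255 × 0.76 + 64 × 0.24 = 209.16 ppm.
Deficit to target: 216 − 209.16 = 6.84 mg/L.
As CaCO₃: 6.84 mg/L × 696,440 L = 4764 g; ÷ 100.1 = 47.59 mol Ca²⁺.
Mass: 47.59 × 111 = 5282 g.

5.28 kg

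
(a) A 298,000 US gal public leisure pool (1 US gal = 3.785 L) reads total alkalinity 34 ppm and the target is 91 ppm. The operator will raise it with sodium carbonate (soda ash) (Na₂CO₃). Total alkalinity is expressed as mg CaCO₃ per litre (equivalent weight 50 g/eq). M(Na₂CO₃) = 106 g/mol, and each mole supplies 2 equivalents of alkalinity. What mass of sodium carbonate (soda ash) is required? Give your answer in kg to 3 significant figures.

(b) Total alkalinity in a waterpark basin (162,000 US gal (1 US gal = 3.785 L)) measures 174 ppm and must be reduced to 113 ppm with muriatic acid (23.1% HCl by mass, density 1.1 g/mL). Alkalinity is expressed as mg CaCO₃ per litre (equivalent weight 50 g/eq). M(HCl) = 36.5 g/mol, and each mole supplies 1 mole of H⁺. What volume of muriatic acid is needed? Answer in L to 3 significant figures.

(a) 68.1 kg; (b) 107 L

(a) Volume: 298,000 US gal × 3.785 L/gal = 1,127,930 L.
(a) Alkalinity to add: (91 − 34) = 57 mg/L as CaCO₃ × 1,127,930 L = 64,290 g as CaCO₃.
(a) Equivalents: 64,290 g ÷ 50 g/eq = 1286 eq.
(a) Each mole of Na₂CO₃ supplies 2 eq, so 1286 / 2 = 642.9 mol.
(a) Mass: 642.9 mol × 106 g/mol = 68,150 g.

(b) Volume: 162,000 US gal × 3.785 L/gal = 613,170 L.
(b) Alkalinity to neutralize: (174 − 113) = 61 mg/L as CaCO₃ × 613,170 L = 37,400 g as CaCO₃.
(b) Equivalents of H⁺ required: 37,400 ÷ 50 g/eq = 748.1 eq = 748.1 mol HCl.
(b) Mass of HCl: 748.1 × 36.5 = 27,300 g.
(b) Mass of 23.1% solution: 27,300 / 0.231 = 118,200 g.
(b) Volume: 118,200 g ÷ 1.1 g/mL = 107,500 mL.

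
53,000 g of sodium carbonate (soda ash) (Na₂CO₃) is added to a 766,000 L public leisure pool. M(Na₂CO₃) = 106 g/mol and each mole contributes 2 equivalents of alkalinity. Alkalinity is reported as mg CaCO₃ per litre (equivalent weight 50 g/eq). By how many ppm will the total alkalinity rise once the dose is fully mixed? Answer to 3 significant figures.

Moles of Na₂CO₃: 53,000 g ÷ 106 g/mol = 500 mol → 1000 eq of alkalinity.
As CaCO₃: 1000 eq × 50 g/eq = 50,000 g.
Rise: 50,000 g / 766,000 L × 1000 = 65.27 mg/L.

65.3 ppm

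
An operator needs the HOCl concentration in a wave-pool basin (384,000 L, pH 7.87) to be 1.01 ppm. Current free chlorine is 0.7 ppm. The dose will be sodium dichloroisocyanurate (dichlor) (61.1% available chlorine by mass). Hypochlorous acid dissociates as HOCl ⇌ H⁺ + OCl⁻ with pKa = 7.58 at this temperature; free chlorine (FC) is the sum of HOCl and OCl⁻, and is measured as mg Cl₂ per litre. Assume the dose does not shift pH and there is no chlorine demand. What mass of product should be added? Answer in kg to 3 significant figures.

1.43 kg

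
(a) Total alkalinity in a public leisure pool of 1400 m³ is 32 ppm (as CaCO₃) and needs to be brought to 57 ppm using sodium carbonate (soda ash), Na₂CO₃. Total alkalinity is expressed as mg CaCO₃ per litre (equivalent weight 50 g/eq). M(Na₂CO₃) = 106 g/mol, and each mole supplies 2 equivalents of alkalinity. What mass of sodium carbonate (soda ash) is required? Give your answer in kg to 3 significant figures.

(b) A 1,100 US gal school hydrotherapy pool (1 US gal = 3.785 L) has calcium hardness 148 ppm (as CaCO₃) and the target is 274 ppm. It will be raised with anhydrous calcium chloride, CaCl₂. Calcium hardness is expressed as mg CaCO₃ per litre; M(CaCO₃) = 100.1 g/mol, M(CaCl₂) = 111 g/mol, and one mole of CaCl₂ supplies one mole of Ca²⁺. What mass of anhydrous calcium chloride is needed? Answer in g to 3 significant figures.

(a) Volume: 1400 m³ = 1,400,000 L.
(a) Alkalinity to add: (57 − 32) = 25 mg/L as CaCO₃ × 1,400,000 L = 35,000 g as CaCO₃.
(a) Equivalents: 35,000 g ÷ 50 g/eq = 700 eq.
(a) Each mole of Na₂CO₃ supplies 2 eq, so 700 / 2 = 350 mol.
(a) Mass: 350 mol × 106 g/mol = 37,100 g.

(b) Volume: 1,100 US gal × 3.785 L/gal = 4,164 L.
(b) Hardness to add: (274 − 148) = 126 mg/L as CaCO₃ × 4,164 L = 524.6 g as CaCO₃.
(b) Moles of Ca²⁺ (1 mol Ca²⁺ ≡ 1 mol CaCO₃): 524.6 / 100.1 g/mol = 5.241 mol.
(b) Mass of CaCl₂: 5.241 × 111 = 581.7 g.

(a) 37.1 kg; (b) 582 g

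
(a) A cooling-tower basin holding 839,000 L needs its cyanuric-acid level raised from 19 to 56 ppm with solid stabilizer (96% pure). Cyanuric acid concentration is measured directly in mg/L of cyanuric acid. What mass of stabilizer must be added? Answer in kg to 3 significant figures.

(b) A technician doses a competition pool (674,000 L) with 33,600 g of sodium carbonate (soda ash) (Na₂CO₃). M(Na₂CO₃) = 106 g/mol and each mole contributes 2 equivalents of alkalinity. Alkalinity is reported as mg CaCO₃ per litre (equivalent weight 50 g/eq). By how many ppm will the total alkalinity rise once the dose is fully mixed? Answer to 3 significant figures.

(a) 32.3 kg; (b) 47.0 ppm

(a) CYA to add: (56 − 19) = 37 mg/L × 839,000 L = 31,040 g cyanuric acid.
(a) At 96% purity: 31,040 / 0.96 = 32,340 g product.

(b) Moles of Na₂CO₃: 33,600 g ÷ 106 g/mol = 317 mol → 634 eq of alkalinity.
(b) As CaCO₃: 634 eq × 50 g/eq = 31,700 g.
(b) Rise: 31,700 g / 674,000 L × 1000 = 47.03 mg/L.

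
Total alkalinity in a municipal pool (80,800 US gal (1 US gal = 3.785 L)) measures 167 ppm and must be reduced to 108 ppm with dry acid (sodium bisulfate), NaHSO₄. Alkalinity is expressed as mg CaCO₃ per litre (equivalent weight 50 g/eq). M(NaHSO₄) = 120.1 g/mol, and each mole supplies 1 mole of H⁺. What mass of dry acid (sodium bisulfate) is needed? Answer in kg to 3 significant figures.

43.3 kg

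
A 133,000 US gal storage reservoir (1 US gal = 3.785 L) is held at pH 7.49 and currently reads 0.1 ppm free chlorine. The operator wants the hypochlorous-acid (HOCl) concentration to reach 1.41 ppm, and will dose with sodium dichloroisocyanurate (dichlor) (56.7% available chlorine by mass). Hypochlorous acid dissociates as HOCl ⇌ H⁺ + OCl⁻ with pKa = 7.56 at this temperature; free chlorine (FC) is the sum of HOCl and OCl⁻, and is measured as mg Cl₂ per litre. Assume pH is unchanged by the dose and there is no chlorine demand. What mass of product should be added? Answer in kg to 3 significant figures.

Volume: 133,000 US gal × 3.785 L/gal = 503,405 L.
[OCl⁻]/[HOCl] = 10^(pH − pKa) = 10^(7.49 − 7.56) = 0.8511; fraction as HOCl = 1/(1 + 0.8511) = 0.5402.
Free chlorine required for 1.41 ppm HOCl: 1.41 / 0.5402 = 2.61 ppm.
FC to add: 2.61 − 0.1 = 2.51 mg/L as Cl₂.
Cl₂ equivalent: 2.51 mg/L × 503,405 L = 1264 g.
Product at 56.7% available Cl: 1264 / 0.567 = 2229 g.

2.23 kg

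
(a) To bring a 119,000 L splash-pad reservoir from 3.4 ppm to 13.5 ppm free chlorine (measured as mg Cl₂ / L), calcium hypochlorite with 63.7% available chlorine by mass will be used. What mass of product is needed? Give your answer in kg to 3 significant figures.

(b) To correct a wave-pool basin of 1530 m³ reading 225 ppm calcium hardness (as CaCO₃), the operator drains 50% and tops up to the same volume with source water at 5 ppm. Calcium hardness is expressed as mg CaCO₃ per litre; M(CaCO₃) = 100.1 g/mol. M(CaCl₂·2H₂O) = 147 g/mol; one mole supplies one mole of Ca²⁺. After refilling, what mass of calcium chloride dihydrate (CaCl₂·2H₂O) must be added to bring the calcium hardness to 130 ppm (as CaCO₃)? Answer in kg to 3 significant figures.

(a) Chlorine deficit: 13.5 − 3.4 = 10.1 ppm = 10.1 mg/L as Cl₂.
(a) Cl₂ equivalent needed: 10.1 mg/L × 119,000 L = 1,202,000 mg = 1202 g.
(a) Product at 63.7% available chlorine: 1202 / 0.637 = 1887 g.

(b) Volume: 1530 m³ = 1,530,000 L.
(b) After draining 50% and refilling: 225 × 0.50 + 5 × 0.50 = 115 ppm.
(b) Deficit to target: 130 − 115 = 15 mg/L.
(b) As CaCO₃: 15 mg/L × 1,530,000 L = 22,950 g; ÷ 100.1 = 229.3 mol Ca²⁺.
(b) Mass: 229.3 × 147 = 33,700 g.

(a) 1.89 kg; (b) 33.7 kg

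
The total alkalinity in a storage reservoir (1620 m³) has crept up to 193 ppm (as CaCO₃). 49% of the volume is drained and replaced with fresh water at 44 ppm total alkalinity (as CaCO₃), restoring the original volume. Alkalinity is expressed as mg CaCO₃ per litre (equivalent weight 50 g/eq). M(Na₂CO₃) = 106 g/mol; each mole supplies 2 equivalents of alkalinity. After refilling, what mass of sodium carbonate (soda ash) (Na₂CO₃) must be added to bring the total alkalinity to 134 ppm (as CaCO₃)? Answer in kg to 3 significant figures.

24.1 kg

Volume: 1620 m³ = 1,620,000 L.
After draining 49% and refilling: 193 × 0.51 + 44 × 0.49 = 119.99 ppm.
Deficit to target: 134 − 119.99 = 14.01 mg/L.
As CaCO₃: 14.01 mg/L × 1,620,000 L = 22,700 g; ÷ 50 g/eq ÷ 2 = 227 mol Na₂CO₃.
Mass: 227 × 106 = 24,060 g.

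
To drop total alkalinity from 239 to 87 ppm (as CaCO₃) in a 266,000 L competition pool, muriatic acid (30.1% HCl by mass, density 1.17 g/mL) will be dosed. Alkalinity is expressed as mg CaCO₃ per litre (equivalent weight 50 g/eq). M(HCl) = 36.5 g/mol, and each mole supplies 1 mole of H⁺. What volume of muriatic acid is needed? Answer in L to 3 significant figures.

Alkalinity to neutralize: (239 − 87) = 152 mg/L as CaCO₃ × 266,000 L = 40,430 g as CaCO₃.
Equivalents of H⁺ required: 40,430 ÷ 50 g/eq = 808.6 eq = 808.6 mol HCl.
Mass of HCl: 808.6 × 36.5 = 29,520 g.
Mass of 30.1% solution: 29,520 / 0.301 = 98,060 g.
Volume: 98,060 g ÷ 1.17 g/mL = 83,810 mL.

83.8 L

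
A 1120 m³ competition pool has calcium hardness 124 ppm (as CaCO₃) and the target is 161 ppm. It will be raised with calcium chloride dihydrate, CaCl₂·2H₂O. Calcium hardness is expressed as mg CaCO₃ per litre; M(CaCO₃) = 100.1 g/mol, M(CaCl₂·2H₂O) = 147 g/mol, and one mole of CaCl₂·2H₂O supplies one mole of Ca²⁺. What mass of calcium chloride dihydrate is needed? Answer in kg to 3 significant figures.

Volume: 1120 m³ = 1,120,000 L.
Hardness to add: (161 − 124) = 37 mg/L as CaCO₃ × 1,120,000 L = 41,440 g as CaCO₃.
Moles of Ca²⁺ (1 mol Ca²⁺ ≡ 1 mol CaCO₃): 41,440 / 100.1 g/mol = 414 mol.
Mass of CaCl₂·2H₂O: 414 × 147 = 60,860 g.

60.9 kg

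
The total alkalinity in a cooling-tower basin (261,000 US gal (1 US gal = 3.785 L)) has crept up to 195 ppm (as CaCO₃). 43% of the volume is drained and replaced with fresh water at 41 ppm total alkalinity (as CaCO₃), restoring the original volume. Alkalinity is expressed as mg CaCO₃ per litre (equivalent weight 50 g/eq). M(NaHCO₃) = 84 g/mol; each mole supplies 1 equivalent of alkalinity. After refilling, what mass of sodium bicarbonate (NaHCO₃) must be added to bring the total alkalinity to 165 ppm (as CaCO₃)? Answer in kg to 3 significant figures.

60.1 kg

Volume: 261,000 US gal × 3.785 L/gal = 987,885 L.
After draining 43% and refilling: 195 × 0.57 + 41 × 0.43 = 128.78 ppm.
Deficit to target: 165 − 128.78 = 36.22 mg/L.
As CaCO₃: 36.22 mg/L × 987,885 L = 35,780 g; ÷ 50 g/eq ÷ 1 = 715.6 mol NaHCO₃.
Mass: 715.6 × 84 = 60,110 g.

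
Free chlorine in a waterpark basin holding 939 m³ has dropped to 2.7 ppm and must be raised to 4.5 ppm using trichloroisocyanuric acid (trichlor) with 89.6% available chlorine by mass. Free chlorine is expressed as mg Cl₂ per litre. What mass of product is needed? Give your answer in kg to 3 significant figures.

1.89 kg

Volume: 939 m³ = 939,000 L.
Chlorine deficit: 4.5 − 2.7 = 1.8 ppm = 1.8 mg/L as Cl₂.
Cl₂ equivalent needed: 1.8 mg/L × 939,000 L = 1,690,000 mg = 1690 g.
Product at 89.6% available chlorine: 1690 / 0.896 = 1886 g.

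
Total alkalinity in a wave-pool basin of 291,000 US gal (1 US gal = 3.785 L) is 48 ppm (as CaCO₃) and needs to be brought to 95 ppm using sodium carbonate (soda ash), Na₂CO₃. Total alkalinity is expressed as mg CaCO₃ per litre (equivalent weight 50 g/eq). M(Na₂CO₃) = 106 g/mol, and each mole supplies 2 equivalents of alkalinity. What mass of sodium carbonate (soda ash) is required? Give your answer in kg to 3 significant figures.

54.9 kg

Volume: 291,000 US gal × 3.785 L/gal = 1,101,435 L.
Alkalinity to add: (95 − 48) = 47 mg/L as CaCO₃ × 1,101,435 L = 51,770 g as CaCO₃.
Equivalents: 51,770 g ÷ 50 g/eq = 1035 eq.
Each mole of Na₂CO₃ supplies 2 eq, so 1035 / 2 = 517.7 mol.
Mass: 517.7 mol × 106 g/mol = 54,870 g.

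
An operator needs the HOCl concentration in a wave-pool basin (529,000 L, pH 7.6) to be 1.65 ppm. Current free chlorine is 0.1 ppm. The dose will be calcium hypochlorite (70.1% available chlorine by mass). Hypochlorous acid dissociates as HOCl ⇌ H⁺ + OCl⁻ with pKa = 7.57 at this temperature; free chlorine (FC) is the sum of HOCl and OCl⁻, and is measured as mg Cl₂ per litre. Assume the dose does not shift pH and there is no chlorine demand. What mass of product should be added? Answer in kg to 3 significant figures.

2.50 kg

[OCl⁻]/[HOCl] = 10^(pH − pKa) = 10^(7.6 − 7.57) = 1.072; fraction as HOCl = 1/(1 + 1.072) = 0.4827.
Free chlorine required for 1.65 ppm HOCl: 1.65 / 0.4827 = 3.418 ppm.
FC to add: 3.418 − 0.1 = 3.318 mg/L as Cl₂.
Cl₂ equivalent: 3.318 mg/L × 529,000 L = 1755 g.
Product at 70.1% available Cl: 1755 / 0.701 = 2504 g.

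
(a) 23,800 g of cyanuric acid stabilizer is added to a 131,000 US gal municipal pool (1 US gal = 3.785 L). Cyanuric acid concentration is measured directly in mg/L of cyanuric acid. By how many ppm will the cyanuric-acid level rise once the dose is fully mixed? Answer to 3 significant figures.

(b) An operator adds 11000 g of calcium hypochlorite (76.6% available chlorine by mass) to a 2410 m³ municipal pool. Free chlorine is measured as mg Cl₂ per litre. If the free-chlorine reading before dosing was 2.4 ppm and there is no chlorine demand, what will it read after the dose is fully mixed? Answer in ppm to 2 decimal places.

(a) 48.0 ppm; (b) 5.90 ppm

(a) Volume: 131,000 US gal × 3.785 L/gal = 495,835 L.
(a) Rise: 23,800 g / 495,835 L × 1000 = 48 mg/L.

(b) Volume: 2410 m³ = 2,410,000 L.
(b) Available chlorine delivered: 11,000 g × 0.766 = 8426 g as Cl₂.
(b) Concentration rise: 8426 g / 2,410,000 L = 3.496 mg/L = 3.50 ppm.
(b) Final FC: 2.4 + 3.50 = 5.90 ppm.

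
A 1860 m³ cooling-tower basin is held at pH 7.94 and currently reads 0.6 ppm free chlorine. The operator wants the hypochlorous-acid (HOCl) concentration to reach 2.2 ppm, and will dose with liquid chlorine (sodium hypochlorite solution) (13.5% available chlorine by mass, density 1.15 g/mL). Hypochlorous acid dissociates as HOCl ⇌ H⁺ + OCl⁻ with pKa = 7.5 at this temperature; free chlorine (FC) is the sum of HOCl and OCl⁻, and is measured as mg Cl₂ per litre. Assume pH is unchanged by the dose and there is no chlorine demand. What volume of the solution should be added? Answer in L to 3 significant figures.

91.8 L

Volume: 1860 m³ = 1,860,000 L.
[OCl⁻]/[HOCl] = 10^(pH − pKa) = 10^(7.94 − 7.5) = 2.754; fraction as HOCl = 1/(1 + 2.754) = 0.2664.
Free chlorine required for 2.2 ppm HOCl: 2.2 / 0.2664 = 8.259 ppm.
FC to add: 8.259 − 0.6 = 7.659 mg/L as Cl₂.
Cl₂ equivalent: 7.659 mg/L × 1,860,000 L = 14,250 g.
Product at 13.5% available Cl: 14,250 / 0.135 = 105,500 g.
Volume: 105,500 g ÷ 1.15 g/mL = 91,760 mL.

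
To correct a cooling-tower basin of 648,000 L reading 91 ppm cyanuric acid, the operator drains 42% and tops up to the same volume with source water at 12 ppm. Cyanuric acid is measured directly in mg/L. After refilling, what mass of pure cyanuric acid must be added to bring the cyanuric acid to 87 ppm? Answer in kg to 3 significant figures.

After draining 42% and refilling: 91 × 0.58 + 12 × 0.42 = 57.82 ppm.
Deficit to target: 87 − 57.82 = 29.18 mg/L.
Mass: 29.18 mg/L × 648,000 L = 18,910 g cyanuric acid.

18.9 kg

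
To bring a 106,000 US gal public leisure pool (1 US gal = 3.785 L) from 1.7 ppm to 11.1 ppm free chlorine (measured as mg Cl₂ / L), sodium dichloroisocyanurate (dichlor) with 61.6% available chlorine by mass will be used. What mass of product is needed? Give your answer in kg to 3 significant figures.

Volume: 106,000 US gal × 3.785 L/gal = 401,210 L.
Chlorine deficit: 11.1 − 1.7 = 9.4 ppm = 9.4 mg/L as Cl₂.
Cl₂ equivalent needed: 9.4 mg/L × 401,210 L = 3,771,000 mg = 3771 g.
Product at 61.6% available chlorine: 3771 / 0.616 = 6122 g.

6.12 kg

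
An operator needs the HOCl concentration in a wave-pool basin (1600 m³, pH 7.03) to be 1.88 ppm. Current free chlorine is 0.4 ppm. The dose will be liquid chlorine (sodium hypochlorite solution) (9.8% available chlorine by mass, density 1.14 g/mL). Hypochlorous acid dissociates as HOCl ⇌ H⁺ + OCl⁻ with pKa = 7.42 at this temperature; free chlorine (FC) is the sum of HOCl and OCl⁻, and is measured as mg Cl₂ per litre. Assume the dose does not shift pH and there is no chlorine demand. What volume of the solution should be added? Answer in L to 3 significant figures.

Volume: 1600 m³ = 1,600,000 L.
[OCl⁻]/[HOCl] = 10^(pH − pKa) = 10^(7.03 − 7.42) = 0.4074; fraction as HOCl = 1/(1 + 0.4074) = 0.7105.
Free chlorine required for 1.88 ppm HOCl: 1.88 / 0.7105 = 2.646 ppm.
FC to add: 2.646 − 0.4 = 2.246 mg/L as Cl₂.
Cl₂ equivalent: 2.246 mg/L × 1,600,000 L = 3593 g.
Product at 9.8% available Cl: 3593 / 0.098 = 36,670 g.
Volume: 36,670 g ÷ 1.14 g/mL = 32,160 mL.

32.2 L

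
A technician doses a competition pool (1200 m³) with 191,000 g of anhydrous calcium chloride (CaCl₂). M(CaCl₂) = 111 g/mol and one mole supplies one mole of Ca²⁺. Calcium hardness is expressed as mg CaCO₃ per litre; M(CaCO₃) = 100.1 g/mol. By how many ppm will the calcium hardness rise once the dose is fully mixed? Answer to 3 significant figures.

Volume: 1200 m³ = 1,200,000 L.
Moles of Ca²⁺: 191,000 g ÷ 111 g/mol = 1721 mol.
As CaCO₃: 1721 mol × 100.1 g/mol = 172,200 g.
Rise: 172,200 g / 1,200,000 L × 1000 = 143.5 mg/L.

144 ppm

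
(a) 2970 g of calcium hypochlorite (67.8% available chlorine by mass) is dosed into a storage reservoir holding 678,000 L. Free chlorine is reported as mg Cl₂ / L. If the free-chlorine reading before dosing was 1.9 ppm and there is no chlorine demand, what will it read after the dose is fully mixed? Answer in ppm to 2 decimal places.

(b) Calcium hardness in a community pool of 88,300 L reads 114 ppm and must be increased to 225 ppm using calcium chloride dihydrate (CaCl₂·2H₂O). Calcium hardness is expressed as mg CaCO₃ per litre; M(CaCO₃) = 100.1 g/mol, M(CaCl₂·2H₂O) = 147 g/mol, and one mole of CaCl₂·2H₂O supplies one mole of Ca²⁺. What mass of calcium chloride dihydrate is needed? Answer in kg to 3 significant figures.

(a) 4.87 ppm; (b) 14.4 kg

(a) Available chlorine delivered: 2970 g × 0.678 = 2014 g as Cl₂.
(a) Concentration rise: 2014 g / 678,000 L = 2.97 mg/L = 2.97 ppm.
(a) Final FC: 1.9 + 2.97 = 4.87 ppm.

(b) Hardness to add: (225 − 114) = 111 mg/L as CaCO₃ × 88,300 L = 9801 g as CaCO₃.
(b) Moles of Ca²⁺ (1 mol Ca²⁺ ≡ 1 mol CaCO₃): 9801 / 100.1 g/mol = 97.92 mol.
(b) Mass of CaCl₂·2H₂O: 97.92 × 147 = 14,390 g.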